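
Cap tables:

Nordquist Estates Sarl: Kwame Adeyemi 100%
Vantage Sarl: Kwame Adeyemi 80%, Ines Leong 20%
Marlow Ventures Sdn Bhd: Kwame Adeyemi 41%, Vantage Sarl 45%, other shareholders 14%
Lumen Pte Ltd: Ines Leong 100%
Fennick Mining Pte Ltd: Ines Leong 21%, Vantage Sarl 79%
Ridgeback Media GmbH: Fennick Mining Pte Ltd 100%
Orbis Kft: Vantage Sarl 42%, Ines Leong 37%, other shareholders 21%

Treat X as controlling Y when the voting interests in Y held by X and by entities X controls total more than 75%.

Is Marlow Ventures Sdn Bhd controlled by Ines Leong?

Ines holds 100% of Lumen, so Ines controls Lumen.
Neither Ines nor any entity Ines controls holds any voting interest in Marlow.
So Ines does not control Marlow.

No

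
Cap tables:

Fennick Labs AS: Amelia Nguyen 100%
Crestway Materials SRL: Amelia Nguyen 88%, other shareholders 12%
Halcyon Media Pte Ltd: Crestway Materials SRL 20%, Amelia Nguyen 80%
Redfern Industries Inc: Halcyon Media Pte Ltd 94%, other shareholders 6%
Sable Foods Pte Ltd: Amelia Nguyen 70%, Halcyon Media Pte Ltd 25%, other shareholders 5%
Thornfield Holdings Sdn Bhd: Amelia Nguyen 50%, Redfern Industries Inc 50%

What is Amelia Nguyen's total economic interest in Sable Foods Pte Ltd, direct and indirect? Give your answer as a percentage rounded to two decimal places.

Amelia reaches Sable along 3 paths.
Direct stake: 70% = 70%.
Via Crestway → Halcyon: 88% × 20% × 25% = 4.4%.
Via Halcyon: 80% × 25% = 20%.
Total: 70% + 4.4% + 20% = 94.4%.
Rounded: 94.40%.

94.40%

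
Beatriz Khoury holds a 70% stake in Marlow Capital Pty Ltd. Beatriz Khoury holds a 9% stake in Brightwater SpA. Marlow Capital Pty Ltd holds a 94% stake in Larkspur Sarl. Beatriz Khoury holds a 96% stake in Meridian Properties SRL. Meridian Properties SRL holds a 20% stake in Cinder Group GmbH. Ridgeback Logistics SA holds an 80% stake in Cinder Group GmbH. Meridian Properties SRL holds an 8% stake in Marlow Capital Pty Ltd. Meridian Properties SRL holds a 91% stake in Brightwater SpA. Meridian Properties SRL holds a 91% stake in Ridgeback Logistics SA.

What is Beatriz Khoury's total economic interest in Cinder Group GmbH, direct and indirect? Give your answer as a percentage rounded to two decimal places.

89.09%

Beatriz reaches Cinder along 2 paths.
Via Meridian → Ridgeback: 96% × 91% × 80% = 69.888%.
Via Meridian: 96% × 20% = 19.2%.
Total: 69.888% + 19.2% = 89.088%.
Rounded: 89.09%.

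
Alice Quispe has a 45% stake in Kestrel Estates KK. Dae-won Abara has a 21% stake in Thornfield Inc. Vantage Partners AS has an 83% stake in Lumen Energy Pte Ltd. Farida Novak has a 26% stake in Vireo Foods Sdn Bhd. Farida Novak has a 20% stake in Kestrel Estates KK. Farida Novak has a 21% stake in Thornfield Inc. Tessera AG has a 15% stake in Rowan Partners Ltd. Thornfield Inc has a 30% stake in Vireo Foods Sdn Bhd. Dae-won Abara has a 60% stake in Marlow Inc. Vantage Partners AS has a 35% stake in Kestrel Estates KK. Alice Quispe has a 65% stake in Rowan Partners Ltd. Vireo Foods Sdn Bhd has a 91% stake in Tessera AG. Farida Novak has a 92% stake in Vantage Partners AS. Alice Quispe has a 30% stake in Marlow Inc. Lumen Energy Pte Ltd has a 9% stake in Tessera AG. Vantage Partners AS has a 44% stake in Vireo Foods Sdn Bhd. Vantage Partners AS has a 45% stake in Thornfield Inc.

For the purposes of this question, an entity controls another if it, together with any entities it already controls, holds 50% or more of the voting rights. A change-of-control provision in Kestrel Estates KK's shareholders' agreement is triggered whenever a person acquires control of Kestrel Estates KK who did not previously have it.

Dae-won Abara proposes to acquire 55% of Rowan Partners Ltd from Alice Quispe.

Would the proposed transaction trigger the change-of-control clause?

No

The purchase adds only to Dae-won's holdings (Alice's stake shrinks), so Dae-won is the only person who could newly come to control Kestrel.
Dae-won holds 60% of Marlow, so Dae-won controls Marlow.
Neither Dae-won nor any entity Dae-won controls holds any voting interest in Kestrel.
So before the transaction, Dae-won does not control Kestrel.
After the purchase, Dae-won holds 55% of Rowan directly, and Alice's stake falls to 10%.
Dae-won holds 55% of Rowan, so Dae-won controls Rowan.
After the transaction, neither Dae-won nor any entity Dae-won controls holds a voting interest in Kestrel, so Dae-won still does not control it.
No new person acquires control, so the clause is not triggered.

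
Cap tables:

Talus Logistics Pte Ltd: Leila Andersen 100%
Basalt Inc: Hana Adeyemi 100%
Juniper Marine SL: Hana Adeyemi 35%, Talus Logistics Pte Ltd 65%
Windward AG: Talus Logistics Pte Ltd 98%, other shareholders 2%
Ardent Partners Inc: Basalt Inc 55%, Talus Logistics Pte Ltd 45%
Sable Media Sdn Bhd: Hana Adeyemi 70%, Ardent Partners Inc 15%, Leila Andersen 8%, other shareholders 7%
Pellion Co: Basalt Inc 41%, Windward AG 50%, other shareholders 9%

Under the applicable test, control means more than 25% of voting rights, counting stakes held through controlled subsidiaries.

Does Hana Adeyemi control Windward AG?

Hana holds 100% of Basalt, so Hana controls Basalt.
Hana holds 35% of Juniper, so Hana controls Juniper.
Basalt holds 55% of Ardent, so Hana controls Ardent.
Hana and Ardent together hold 70% + 15% = 85% of Sable, so Hana controls Sable.
Basalt holds 41% of Pellion, so Hana controls Pellion.
Neither Hana nor any entity Hana controls holds any voting interest in Windward.
So Hana does not control Windward.

No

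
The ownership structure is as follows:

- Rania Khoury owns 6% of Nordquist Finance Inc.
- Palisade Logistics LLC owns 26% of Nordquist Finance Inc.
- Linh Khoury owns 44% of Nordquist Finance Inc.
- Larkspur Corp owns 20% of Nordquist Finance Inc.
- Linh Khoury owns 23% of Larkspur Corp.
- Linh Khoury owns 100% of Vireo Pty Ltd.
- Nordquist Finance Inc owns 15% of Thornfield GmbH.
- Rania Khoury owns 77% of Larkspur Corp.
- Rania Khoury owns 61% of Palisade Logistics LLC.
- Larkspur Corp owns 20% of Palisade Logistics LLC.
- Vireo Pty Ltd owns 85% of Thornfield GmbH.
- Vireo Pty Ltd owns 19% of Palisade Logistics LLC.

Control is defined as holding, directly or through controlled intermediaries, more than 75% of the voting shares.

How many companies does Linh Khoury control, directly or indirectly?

2

Linh holds 100% of Vireo, so Linh controls Vireo.
Vireo holds 85% of Thornfield, so Linh controls Thornfield.
No other company's threshold is met.
Linh controls 2 companies.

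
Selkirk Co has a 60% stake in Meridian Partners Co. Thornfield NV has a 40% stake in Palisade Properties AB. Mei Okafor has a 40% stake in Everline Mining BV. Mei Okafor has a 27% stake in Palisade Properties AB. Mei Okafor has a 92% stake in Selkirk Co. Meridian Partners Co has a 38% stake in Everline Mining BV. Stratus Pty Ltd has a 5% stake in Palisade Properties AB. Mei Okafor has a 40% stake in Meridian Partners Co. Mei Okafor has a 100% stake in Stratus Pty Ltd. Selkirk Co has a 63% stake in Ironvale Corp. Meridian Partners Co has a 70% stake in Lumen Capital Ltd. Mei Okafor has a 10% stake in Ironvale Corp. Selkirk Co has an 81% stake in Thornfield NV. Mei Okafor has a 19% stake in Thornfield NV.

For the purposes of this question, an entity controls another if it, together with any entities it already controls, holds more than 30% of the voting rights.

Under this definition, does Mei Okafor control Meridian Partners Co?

Yes

Mei holds 92% of Selkirk, so Mei controls Selkirk.
Mei and Selkirk together hold 40% + 60% = 100% of Meridian, so Mei controls Meridian.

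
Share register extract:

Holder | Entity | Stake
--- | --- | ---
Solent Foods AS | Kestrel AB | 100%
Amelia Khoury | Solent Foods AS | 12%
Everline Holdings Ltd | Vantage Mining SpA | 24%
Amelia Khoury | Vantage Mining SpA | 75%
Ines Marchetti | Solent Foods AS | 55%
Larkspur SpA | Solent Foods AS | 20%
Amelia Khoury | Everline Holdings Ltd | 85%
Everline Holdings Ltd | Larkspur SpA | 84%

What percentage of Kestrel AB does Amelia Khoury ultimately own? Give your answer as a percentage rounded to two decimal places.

26.28%

Amelia reaches Kestrel along 2 paths.
Via Everline → Larkspur → Solent: 85% × 84% × 20% × 100% = 14.28%.
Via Solent: 12% × 100% = 12%.
Total: 14.28% + 12% = 26.28%.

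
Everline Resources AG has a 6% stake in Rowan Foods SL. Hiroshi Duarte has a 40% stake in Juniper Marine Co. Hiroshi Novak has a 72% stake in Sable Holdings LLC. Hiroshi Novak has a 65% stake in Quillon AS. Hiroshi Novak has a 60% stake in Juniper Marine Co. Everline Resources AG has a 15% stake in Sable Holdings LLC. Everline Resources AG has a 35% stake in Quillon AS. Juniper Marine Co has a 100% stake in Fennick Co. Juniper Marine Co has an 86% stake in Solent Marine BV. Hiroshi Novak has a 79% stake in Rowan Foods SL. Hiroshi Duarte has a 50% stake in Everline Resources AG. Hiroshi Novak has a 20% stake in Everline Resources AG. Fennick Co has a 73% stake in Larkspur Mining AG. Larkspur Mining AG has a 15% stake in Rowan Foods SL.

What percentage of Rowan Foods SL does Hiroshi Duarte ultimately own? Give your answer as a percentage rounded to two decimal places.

7.38%

Hiroshi Duarte reaches Rowan along 2 paths.
Via Everline: 50% × 6% = 3%.
Via Juniper → Fennick → Larkspur: 40% × 100% × 73% × 15% = 4.38%.
Total: 3% + 4.38% = 7.38%.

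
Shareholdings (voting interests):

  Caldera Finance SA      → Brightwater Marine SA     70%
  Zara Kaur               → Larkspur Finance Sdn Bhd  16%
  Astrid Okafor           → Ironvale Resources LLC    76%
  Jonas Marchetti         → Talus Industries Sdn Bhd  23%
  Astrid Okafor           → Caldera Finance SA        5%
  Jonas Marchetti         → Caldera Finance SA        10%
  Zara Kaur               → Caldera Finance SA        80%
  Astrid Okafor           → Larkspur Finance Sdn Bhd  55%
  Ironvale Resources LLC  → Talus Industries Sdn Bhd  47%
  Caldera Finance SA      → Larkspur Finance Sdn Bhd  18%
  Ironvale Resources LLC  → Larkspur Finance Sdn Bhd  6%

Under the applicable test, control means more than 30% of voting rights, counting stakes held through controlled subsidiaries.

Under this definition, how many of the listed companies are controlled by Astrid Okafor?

Astrid holds 76% of Ironvale, so Astrid controls Ironvale.
Ironvale and Astrid together hold 6% + 55% = 61% of Larkspur, so Astrid controls Larkspur.
Ironvale holds 47% of Talus, so Astrid controls Talus.
No other company's threshold is met.
Astrid controls 3 companies.

3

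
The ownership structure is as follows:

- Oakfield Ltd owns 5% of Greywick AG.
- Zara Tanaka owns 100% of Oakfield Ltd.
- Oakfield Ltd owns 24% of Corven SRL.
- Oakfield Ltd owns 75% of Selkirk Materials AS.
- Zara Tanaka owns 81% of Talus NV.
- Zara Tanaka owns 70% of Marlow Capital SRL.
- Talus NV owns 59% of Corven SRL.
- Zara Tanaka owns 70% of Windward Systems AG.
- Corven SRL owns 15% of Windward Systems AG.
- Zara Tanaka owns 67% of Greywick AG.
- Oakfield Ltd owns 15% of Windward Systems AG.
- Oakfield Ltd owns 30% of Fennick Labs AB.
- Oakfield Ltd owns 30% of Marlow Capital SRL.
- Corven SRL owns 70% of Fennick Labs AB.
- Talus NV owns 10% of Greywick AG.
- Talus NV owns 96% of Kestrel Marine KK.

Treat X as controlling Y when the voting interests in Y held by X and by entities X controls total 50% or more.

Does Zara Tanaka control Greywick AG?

Yes

Zara holds 81% of Talus, so Zara controls Talus.
Zara holds 100% of Oakfield, so Zara controls Oakfield.
Talus and Oakfield and Zara together hold 10% + 5% + 67% = 82% of Greywick, so Zara controls Greywick.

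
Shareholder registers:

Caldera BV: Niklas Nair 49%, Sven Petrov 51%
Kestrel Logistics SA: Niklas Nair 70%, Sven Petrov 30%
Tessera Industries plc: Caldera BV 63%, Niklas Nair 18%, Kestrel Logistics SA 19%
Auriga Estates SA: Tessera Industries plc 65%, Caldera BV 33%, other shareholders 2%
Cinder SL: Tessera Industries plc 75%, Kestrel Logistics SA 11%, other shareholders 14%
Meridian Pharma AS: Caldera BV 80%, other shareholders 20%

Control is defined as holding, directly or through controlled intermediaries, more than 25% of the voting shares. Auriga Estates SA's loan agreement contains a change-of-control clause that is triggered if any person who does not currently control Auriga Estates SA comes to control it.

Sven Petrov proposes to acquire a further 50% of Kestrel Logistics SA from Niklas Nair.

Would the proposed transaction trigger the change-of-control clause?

No

The purchase adds only to Sven's holdings (Niklas's stake shrinks), so Sven is the only person who could newly come to control Auriga.
Sven holds 30% of Kestrel, so Sven controls Kestrel.
Sven holds 51% of Caldera, so Sven controls Caldera.
Caldera and Kestrel together hold 63% + 19% = 82% of Tessera, so Sven controls Tessera.
Tessera and Caldera together hold 65% + 33% = 98% of Auriga, so Sven controls Auriga.
So Sven already controls Auriga before the transaction.
After the purchase, Sven's direct stake in Kestrel rises to 30% + 50% = 80%, and Niklas's stake falls to 20%.
Sven controlled Auriga already, so this is not a new person acquiring control; every other person's position is unchanged or reduced.
No new person acquires control, so the clause is not triggered.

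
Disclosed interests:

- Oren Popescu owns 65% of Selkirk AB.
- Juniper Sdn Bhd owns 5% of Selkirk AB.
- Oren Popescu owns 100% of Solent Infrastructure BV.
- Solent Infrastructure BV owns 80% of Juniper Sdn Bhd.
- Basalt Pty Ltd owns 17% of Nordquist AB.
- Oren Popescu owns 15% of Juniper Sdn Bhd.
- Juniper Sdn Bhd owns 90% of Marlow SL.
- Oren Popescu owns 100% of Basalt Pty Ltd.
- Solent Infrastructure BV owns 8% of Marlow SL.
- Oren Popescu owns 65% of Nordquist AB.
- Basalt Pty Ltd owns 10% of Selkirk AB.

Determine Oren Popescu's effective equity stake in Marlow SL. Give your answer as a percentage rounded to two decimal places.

Oren reaches Marlow along 3 paths.
Via Solent: 100% × 8% = 8%.
Via Solent → Juniper: 100% × 80% × 90% = 72%.
Via Juniper: 15% × 90% = 13.5%.
Total: 8% + 72% + 13.5% = 93.5%.
Rounded: 93.50%.

93.50%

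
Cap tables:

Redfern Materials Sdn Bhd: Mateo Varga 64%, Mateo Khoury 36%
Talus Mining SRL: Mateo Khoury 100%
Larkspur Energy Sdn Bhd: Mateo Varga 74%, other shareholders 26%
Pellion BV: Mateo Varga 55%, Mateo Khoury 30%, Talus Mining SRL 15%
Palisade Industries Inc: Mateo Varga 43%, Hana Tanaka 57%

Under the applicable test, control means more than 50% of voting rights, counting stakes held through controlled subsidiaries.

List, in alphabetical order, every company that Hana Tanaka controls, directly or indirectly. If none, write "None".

Palisade Industries Inc

Hana holds 57% of Palisade, so Hana controls Palisade.
No other company's threshold is met.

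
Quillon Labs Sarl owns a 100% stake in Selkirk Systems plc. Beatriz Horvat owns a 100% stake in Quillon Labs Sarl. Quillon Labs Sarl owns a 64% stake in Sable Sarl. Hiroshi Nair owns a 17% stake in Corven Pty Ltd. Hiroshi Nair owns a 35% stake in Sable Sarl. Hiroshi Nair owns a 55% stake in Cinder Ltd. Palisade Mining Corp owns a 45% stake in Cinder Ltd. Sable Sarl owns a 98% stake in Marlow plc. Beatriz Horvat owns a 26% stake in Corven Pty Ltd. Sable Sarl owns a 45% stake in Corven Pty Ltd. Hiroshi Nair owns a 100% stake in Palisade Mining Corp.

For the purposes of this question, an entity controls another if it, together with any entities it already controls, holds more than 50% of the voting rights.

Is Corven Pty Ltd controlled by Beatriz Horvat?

Yes

Beatriz holds 100% of Quillon, so Beatriz controls Quillon.
Quillon holds 64% of Sable, so Beatriz controls Sable.
Sable and Beatriz together hold 45% + 26% = 71% of Corven, so Beatriz controls Corven.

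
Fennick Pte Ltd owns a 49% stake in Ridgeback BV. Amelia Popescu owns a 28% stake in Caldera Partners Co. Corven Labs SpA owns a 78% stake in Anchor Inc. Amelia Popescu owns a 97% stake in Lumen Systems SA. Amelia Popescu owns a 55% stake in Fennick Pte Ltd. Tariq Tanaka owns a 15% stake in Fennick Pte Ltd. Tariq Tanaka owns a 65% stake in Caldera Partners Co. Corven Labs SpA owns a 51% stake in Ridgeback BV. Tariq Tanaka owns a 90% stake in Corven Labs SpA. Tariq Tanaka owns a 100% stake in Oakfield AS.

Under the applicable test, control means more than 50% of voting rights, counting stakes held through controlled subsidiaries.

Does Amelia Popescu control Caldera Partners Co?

Amelia holds 55% of Fennick, so Amelia controls Fennick.
Amelia holds 97% of Lumen, so Amelia controls Lumen.
In Caldera, Amelia's side holds only 28%, not > 50%.
So Amelia does not control Caldera.

No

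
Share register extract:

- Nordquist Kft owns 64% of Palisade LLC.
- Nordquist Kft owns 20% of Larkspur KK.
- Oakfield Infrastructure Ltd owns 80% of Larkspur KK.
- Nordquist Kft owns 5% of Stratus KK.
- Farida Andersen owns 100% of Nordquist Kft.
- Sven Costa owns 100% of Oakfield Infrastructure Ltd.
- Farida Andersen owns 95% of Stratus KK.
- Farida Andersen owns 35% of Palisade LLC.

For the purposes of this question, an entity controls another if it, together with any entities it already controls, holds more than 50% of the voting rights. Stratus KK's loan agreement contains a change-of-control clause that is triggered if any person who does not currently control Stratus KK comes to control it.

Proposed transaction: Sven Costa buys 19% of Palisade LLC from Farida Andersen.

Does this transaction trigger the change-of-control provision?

The purchase adds only to Sven's holdings (Farida's stake shrinks), so Sven is the only person who could newly come to control Stratus.
Sven holds 100% of Oakfield, so Sven controls Oakfield.
Oakfield holds 80% of Larkspur, so Sven controls Larkspur.
Neither Sven nor any entity Sven controls holds any voting interest in Stratus.
So before the transaction, Sven does not control Stratus.
After the purchase, Sven holds 19% of Palisade directly, and Farida's stake falls to 16%.
Sven's side now holds 19% of Palisade, not > 50%, so Sven still does not control Palisade.
After the transaction, neither Sven nor any entity Sven controls holds a voting interest in Stratus, so Sven still does not control it.
No new person acquires control, so the clause is not triggered.

No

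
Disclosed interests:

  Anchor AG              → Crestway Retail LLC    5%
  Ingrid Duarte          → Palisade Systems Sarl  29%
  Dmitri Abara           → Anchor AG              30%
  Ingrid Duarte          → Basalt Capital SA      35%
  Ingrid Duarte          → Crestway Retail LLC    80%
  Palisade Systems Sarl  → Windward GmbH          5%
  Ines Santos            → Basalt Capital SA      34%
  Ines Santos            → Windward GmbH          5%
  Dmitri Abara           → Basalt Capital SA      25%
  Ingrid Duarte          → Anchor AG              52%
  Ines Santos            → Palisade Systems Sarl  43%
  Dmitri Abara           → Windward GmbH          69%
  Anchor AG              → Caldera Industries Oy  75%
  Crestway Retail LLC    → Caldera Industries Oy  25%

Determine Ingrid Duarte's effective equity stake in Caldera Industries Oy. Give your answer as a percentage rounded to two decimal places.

Ingrid reaches Caldera along 3 paths.
Via Crestway: 80% × 25% = 20%.
Via Anchor → Crestway: 52% × 5% × 25% = 0.65%.
Via Anchor: 52% × 75% = 39%.
Total: 20% + 0.65% + 39% = 59.65%.

59.65%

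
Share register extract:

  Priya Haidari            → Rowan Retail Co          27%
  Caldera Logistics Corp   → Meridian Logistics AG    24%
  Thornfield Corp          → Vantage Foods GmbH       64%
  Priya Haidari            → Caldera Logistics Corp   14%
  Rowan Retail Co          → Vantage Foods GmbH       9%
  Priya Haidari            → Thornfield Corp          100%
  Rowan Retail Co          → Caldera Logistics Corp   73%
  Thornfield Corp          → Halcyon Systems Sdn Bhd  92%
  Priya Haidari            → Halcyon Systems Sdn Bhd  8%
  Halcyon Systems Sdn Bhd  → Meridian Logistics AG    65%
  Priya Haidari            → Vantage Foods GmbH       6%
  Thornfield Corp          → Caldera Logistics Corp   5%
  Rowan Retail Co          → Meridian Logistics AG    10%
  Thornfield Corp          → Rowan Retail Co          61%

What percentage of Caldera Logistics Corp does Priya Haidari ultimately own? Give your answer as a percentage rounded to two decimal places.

Priya reaches Caldera along 4 paths.
Via Rowan: 27% × 73% = 19.71%.
Via Thornfield → Rowan: 100% × 61% × 73% = 44.53%.
Direct stake: 14% = 14%.
Via Thornfield: 100% × 5% = 5%.
Total: 19.71% + 44.53% + 14% + 5% = 83.24%.

83.24%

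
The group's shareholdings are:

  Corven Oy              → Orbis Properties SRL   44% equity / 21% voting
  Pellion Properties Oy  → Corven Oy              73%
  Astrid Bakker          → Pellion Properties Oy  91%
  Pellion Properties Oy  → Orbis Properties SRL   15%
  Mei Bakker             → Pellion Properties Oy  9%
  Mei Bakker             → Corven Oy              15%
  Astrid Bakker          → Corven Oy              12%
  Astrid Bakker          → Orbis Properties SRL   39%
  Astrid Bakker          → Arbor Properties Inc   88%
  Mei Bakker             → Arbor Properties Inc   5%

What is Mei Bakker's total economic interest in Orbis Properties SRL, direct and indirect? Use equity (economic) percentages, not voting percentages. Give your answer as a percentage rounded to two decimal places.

10.84%

Mei reaches Orbis along 3 paths.
Via Pellion: 9% × 15% = 1.35%.
Via Corven: 15% × 44% = 6.6%.
Via Pellion → Corven: 9% × 73% × 44% = 2.8908%.
Total: 1.35% + 6.6% + 2.8908% = 10.8408%.
Rounded: 10.84%.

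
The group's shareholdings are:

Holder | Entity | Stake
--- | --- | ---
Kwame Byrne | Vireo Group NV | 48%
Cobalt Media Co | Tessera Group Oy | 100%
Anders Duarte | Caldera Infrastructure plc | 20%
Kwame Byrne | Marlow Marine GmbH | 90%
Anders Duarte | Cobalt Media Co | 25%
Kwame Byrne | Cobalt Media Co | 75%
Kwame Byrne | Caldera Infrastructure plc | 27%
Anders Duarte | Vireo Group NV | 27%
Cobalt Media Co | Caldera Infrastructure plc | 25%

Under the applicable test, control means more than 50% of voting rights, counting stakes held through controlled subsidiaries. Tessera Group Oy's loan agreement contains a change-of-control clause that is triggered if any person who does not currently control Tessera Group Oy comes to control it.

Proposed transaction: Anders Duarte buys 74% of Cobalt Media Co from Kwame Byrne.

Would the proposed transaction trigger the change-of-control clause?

The purchase adds only to Anders's holdings (Kwame's stake shrinks), so Anders is the only person who could newly come to control Tessera.
Anders's largest direct stake is 27% in Vireo, which does not meet the threshold, so Anders controls no company.
Neither Anders nor any entity Anders controls holds any voting interest in Tessera.
So before the transaction, Anders does not control Tessera.
After the purchase, Anders's direct stake in Cobalt rises to 25% + 74% = 99%, and Kwame's stake falls to 1%.
Anders holds 99% of Cobalt, so Anders controls Cobalt.
Cobalt holds 100% of Tessera, so Anders controls Tessera.
Anders did not control Tessera before and does after, so the clause is triggered.

Yes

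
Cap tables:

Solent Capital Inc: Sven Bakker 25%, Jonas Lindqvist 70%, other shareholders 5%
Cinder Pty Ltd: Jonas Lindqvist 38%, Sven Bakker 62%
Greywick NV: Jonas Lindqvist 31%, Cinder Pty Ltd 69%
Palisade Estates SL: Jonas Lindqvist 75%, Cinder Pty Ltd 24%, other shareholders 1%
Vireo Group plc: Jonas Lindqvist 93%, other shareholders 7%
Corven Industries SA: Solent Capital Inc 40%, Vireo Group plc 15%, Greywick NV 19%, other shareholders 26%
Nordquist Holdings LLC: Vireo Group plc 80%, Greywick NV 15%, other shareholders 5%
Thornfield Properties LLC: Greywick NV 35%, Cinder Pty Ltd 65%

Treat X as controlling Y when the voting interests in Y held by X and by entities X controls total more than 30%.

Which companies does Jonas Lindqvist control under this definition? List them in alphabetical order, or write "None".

Jonas holds 70% of Solent, so Jonas controls Solent.
Jonas holds 38% of Cinder, so Jonas controls Cinder.
Jonas and Cinder together hold 31% + 69% = 100% of Greywick, so Jonas controls Greywick.
Jonas and Cinder together hold 75% + 24% = 99% of Palisade, so Jonas controls Palisade.
Jonas holds 93% of Vireo, so Jonas controls Vireo.
Solent and Vireo and Greywick together hold 40% + 15% + 19% = 74% of Corven, so Jonas controls Corven.
Vireo and Greywick together hold 80% + 15% = 95% of Nordquist, so Jonas controls Nordquist.
Greywick and Cinder together hold 35% + 65% = 100% of Thornfield, so Jonas controls Thornfield.

Cinder Pty Ltd, Corven Industries SA, Greywick NV, Nordquist Holdings LLC, Palisade Estates SL, Solent Capital Inc, Thornfield Properties LLC, Vireo Group plc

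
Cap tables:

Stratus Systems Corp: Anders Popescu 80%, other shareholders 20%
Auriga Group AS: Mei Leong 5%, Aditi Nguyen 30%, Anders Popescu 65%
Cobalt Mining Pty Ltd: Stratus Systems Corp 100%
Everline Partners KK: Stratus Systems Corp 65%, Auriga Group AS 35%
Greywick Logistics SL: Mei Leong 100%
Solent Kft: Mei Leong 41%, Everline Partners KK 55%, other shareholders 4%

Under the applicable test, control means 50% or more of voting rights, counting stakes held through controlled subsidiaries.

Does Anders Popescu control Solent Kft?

Yes

Anders holds 80% of Stratus, so Anders controls Stratus.
Anders holds 65% of Auriga, so Anders controls Auriga.
Stratus and Auriga together hold 65% + 35% = 100% of Everline, so Anders controls Everline.
Everline holds 55% of Solent, so Anders controls Solent.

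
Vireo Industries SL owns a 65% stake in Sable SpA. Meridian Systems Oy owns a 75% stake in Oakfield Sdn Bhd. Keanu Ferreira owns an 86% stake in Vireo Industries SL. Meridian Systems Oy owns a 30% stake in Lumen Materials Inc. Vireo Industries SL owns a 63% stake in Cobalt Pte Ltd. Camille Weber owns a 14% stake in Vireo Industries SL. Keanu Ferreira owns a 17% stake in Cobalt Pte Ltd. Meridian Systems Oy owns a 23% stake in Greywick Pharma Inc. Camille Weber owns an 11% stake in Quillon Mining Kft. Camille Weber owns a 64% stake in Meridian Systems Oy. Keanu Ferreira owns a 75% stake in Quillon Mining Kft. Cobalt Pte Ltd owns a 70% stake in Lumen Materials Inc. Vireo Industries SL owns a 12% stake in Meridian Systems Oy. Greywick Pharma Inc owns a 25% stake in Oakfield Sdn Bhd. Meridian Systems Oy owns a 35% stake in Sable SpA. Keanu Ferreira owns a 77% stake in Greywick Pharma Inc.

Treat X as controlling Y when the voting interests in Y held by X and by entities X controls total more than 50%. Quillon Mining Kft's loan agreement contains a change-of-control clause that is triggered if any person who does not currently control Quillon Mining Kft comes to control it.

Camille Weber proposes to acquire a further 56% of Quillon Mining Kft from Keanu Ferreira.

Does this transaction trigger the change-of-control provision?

Yes

The purchase adds only to Camille's holdings (Keanu's stake shrinks), so Camille is the only person who could newly come to control Quillon.
Camille holds 64% of Meridian, so Camille controls Meridian.
Meridian holds 75% of Oakfield, so Camille controls Oakfield.
In Quillon, Camille's side holds only 11%, not > 50%.
So before the transaction, Camille does not control Quillon.
After the purchase, Camille's direct stake in Quillon rises to 11% + 56% = 67%, and Keanu's stake falls to 19%.
Camille holds 67% of Quillon, so Camille controls Quillon.
Camille did not control Quillon before and does after, so the clause is triggered.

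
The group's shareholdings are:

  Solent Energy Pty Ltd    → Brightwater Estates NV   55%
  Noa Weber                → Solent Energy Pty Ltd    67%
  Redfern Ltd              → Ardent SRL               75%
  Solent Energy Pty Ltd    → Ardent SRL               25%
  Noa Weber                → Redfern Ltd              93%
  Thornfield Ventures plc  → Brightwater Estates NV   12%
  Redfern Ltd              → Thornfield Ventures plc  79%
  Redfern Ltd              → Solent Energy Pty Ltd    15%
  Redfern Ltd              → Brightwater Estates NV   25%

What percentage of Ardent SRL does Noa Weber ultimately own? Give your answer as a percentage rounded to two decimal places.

89.99%

Noa reaches Ardent along 3 paths.
Via Redfern → Solent: 93% × 15% × 25% = 3.4875%.
Via Solent: 67% × 25% = 16.75%.
Via Redfern: 93% × 75% = 69.75%.
Total: 3.4875% + 16.75% + 69.75% = 89.9875%.
Rounded: 89.99%.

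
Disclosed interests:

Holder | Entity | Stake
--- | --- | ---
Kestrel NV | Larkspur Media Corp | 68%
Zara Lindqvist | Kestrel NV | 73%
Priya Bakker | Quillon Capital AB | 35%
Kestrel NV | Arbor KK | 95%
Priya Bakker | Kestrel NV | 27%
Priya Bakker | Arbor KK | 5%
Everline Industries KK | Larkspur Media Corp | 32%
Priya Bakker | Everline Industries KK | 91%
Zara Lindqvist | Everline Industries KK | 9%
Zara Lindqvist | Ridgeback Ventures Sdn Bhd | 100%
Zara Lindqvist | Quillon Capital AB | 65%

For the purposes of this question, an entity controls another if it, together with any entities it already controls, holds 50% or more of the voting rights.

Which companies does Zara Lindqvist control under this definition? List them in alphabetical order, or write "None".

Arbor KK, Kestrel NV, Larkspur Media Corp, Quillon Capital AB, Ridgeback Ventures Sdn Bhd

Zara holds 73% of Kestrel, so Zara controls Kestrel.
Zara holds 65% of Quillon, so Zara controls Quillon.
Kestrel holds 95% of Arbor, so Zara controls Arbor.
Zara holds 100% of Ridgeback, so Zara controls Ridgeback.
Kestrel holds 68% of Larkspur, so Zara controls Larkspur.
No other company's threshold is met.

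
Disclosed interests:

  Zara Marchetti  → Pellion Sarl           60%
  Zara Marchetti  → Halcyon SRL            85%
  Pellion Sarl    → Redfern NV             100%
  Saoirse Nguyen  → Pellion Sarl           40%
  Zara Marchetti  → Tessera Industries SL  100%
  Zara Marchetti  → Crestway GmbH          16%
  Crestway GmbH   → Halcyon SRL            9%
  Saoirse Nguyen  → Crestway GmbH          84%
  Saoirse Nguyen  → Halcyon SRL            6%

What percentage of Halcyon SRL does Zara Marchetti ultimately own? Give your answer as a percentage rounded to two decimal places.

86.44%

Zara reaches Halcyon along 2 paths.
Via Crestway: 16% × 9% = 1.44%.
Direct stake: 85% = 85%.
Total: 1.44% + 85% = 86.44%.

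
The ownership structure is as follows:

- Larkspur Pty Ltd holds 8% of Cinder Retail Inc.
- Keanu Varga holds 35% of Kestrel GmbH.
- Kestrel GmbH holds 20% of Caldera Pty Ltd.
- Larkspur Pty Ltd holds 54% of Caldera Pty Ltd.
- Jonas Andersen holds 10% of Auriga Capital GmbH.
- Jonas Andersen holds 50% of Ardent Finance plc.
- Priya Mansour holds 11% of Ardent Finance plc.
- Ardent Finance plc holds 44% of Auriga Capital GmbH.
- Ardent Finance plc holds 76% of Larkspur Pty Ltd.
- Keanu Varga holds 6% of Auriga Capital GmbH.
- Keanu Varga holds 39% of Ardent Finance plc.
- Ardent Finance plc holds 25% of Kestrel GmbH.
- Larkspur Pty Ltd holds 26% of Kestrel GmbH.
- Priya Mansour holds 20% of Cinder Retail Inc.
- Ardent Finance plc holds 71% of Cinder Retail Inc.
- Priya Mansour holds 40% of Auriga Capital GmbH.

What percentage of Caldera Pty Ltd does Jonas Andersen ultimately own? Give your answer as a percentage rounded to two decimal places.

25.00%

Jonas reaches Caldera along 3 paths.
Via Ardent → Larkspur: 50% × 76% × 54% = 20.52%.
Via Ardent → Kestrel: 50% × 25% × 20% = 2.5%.
Via Ardent → Larkspur → Kestrel: 50% × 76% × 26% × 20% = 1.976%.
Total: 20.52% + 2.5% + 1.976% = 24.996%.
Rounded: 25.00%.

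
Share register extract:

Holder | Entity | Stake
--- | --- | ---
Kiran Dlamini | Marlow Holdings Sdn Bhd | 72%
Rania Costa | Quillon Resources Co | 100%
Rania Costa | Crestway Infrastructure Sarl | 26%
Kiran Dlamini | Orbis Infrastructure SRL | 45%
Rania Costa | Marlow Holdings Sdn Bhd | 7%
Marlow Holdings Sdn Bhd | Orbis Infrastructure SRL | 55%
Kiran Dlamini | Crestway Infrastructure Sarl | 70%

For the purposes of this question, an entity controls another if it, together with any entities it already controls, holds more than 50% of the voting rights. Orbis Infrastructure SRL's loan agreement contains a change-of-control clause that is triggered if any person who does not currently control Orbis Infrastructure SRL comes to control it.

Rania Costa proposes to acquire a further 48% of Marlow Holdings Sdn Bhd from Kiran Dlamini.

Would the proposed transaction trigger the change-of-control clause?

Yes

The purchase adds only to Rania's holdings (Kiran's stake shrinks), so Rania is the only person who could newly come to control Orbis.
Rania holds 100% of Quillon, so Rania controls Quillon.
Neither Rania nor any entity Rania controls holds any voting interest in Orbis.
So before the transaction, Rania does not control Orbis.
After the purchase, Rania's direct stake in Marlow rises to 7% + 48% = 55%, and Kiran's stake falls to 24%.
Rania holds 55% of Marlow, so Rania controls Marlow.
Marlow holds 55% of Orbis, so Rania controls Orbis.
Rania did not control Orbis before and does after, so the clause is triggered.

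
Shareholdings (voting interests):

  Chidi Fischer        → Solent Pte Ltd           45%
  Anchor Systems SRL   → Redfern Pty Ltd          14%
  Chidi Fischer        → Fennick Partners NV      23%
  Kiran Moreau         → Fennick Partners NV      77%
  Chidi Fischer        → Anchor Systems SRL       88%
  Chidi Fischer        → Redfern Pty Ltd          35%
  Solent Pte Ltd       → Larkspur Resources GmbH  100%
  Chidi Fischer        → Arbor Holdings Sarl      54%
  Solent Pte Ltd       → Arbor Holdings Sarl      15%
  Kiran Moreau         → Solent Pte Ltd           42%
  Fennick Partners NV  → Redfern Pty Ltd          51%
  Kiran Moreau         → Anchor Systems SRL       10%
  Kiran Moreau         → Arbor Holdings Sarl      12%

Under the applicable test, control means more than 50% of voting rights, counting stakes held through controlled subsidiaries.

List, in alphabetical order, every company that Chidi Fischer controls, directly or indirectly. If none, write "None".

Anchor Systems SRL, Arbor Holdings Sarl

Chidi holds 88% of Anchor, so Chidi controls Anchor.
Chidi holds 54% of Arbor, so Chidi controls Arbor.
No other company's threshold is met.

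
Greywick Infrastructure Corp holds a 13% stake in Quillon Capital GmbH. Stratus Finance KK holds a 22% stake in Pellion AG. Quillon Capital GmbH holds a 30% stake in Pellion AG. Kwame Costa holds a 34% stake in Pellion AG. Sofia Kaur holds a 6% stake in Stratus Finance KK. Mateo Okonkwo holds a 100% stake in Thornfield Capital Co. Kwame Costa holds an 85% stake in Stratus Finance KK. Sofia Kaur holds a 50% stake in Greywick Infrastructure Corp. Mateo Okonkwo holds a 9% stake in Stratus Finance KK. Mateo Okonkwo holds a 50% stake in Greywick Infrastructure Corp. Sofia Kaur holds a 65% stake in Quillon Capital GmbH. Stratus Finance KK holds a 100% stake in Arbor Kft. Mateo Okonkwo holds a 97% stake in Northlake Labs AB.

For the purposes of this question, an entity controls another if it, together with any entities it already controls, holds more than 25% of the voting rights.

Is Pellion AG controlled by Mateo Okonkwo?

Mateo holds 50% of Greywick, so Mateo controls Greywick.
Mateo holds 97% of Northlake, so Mateo controls Northlake.
Mateo holds 100% of Thornfield, so Mateo controls Thornfield.
Neither Mateo nor any entity Mateo controls holds any voting interest in Pellion.
So Mateo does not control Pellion.

No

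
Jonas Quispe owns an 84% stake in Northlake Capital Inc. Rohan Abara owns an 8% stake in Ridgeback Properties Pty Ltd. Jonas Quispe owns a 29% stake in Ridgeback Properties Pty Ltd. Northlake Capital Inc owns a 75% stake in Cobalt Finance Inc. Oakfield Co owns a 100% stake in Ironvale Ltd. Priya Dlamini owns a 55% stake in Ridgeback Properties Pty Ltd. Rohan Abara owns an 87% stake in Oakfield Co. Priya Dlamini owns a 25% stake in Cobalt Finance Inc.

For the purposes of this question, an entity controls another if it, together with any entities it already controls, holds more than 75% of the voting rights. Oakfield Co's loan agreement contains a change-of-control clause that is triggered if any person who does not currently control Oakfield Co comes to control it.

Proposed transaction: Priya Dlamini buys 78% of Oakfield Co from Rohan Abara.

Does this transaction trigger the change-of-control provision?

The purchase adds only to Priya's holdings (Rohan's stake shrinks), so Priya is the only person who could newly come to control Oakfield.
Priya's largest direct stake is 55% in Ridgeback, which does not meet the threshold, so Priya controls no company.
Neither Priya nor any entity Priya controls holds any voting interest in Oakfield.
So before the transaction, Priya does not control Oakfield.
After the purchase, Priya holds 78% of Oakfield directly, and Rohan's stake falls to 9%.
Priya holds 78% of Oakfield, so Priya controls Oakfield.
Priya did not control Oakfield before and does after, so the clause is triggered.

Yes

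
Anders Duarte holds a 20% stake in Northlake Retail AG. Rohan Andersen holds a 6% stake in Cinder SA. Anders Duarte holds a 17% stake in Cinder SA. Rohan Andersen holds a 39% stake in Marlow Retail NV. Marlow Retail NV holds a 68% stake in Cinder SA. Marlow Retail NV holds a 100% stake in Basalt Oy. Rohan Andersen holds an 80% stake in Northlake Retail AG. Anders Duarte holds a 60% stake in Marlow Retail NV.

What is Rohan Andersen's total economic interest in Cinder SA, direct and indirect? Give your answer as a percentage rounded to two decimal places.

32.52%

Rohan reaches Cinder along 2 paths.
Via Marlow: 39% × 68% = 26.52%.
Direct stake: 6% = 6%.
Total: 26.52% + 6% = 32.52%.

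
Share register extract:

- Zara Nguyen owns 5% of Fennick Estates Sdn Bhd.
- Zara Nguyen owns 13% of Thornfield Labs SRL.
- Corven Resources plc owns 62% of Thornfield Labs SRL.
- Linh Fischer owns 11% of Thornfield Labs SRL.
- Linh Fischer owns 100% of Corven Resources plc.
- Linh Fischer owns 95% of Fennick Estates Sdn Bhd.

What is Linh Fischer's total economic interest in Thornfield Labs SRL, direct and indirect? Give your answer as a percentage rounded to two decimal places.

73.00%

Linh reaches Thornfield along 2 paths.
Via Corven: 100% × 62% = 62%.
Direct stake: 11% = 11%.
Total: 62% + 11% = 73%.
Rounded: 73.00%.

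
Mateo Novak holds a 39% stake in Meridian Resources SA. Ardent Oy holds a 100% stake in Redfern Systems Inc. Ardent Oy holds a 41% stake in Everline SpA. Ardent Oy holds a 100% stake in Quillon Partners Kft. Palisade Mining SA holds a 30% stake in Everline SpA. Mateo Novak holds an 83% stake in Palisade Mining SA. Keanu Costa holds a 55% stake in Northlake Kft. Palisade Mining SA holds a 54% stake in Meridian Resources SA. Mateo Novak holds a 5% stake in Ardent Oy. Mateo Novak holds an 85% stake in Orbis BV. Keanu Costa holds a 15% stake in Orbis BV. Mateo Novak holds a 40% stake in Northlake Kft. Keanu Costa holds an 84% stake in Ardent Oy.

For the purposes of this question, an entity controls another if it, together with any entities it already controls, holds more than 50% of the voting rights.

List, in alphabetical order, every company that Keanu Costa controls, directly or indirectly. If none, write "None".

Keanu holds 84% of Ardent, so Keanu controls Ardent.
Keanu holds 55% of Northlake, so Keanu controls Northlake.
Ardent holds 100% of Quillon, so Keanu controls Quillon.
Ardent holds 100% of Redfern, so Keanu controls Redfern.
No other company's threshold is met.

Ardent Oy, Northlake Kft, Quillon Partners Kft, Redfern Systems Inc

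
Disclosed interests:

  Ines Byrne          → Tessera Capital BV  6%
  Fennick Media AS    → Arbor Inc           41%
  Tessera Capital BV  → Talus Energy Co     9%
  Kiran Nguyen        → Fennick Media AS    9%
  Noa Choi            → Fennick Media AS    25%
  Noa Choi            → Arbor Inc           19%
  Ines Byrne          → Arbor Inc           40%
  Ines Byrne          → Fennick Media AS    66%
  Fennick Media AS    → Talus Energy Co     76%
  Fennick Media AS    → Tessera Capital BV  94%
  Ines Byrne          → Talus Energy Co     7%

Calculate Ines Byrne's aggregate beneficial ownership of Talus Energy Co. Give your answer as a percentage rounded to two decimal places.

Ines reaches Talus along 4 paths.
Via Fennick: 66% × 76% = 50.16%.
Via Fennick → Tessera: 66% × 94% × 9% = 5.5836%.
Via Tessera: 6% × 9% = 0.54%.
Direct stake: 7% = 7%.
Total: 50.16% + 5.5836% + 0.54% + 7% = 63.2836%.
Rounded: 63.28%.

63.28%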